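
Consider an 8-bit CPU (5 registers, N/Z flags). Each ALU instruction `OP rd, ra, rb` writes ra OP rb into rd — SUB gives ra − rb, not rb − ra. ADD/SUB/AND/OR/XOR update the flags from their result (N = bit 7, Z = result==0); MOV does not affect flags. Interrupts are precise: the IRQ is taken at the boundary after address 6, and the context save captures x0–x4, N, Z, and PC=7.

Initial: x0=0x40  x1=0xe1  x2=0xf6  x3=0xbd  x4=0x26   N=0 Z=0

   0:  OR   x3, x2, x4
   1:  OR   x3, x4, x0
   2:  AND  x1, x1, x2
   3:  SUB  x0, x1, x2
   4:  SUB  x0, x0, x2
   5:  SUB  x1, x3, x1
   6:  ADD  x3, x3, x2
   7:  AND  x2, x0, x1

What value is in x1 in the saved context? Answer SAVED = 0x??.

after  0: x0=0x40 x1=0xe1 x2=0xf6 x3=0xf6 x4=0x26  N=1 Z=0
after  1: x0=0x40 x1=0xe1 x2=0xf6 x3=0x66 x4=0x26  N=0 Z=0
after  2: x0=0x40 x1=0xe0 x2=0xf6 x3=0x66 x4=0x26  N=1 Z=0
after  3: x0=0xea x1=0xe0 x2=0xf6 x3=0x66 x4=0x26  N=1 Z=0
after  4: x0=0xf4 x1=0xe0 x2=0xf6 x3=0x66 x4=0x26  N=1 Z=0
after  5: x0=0xf4 x1=0x86 x2=0xf6 x3=0x66 x4=0x26  N=1 Z=0
after  6: x0=0xf4 x1=0x86 x2=0xf6 x3=0x5c x4=0x26  N=0 Z=0
-- IRQ taken; context saved, return-PC = 7 --

SAVED = 0x86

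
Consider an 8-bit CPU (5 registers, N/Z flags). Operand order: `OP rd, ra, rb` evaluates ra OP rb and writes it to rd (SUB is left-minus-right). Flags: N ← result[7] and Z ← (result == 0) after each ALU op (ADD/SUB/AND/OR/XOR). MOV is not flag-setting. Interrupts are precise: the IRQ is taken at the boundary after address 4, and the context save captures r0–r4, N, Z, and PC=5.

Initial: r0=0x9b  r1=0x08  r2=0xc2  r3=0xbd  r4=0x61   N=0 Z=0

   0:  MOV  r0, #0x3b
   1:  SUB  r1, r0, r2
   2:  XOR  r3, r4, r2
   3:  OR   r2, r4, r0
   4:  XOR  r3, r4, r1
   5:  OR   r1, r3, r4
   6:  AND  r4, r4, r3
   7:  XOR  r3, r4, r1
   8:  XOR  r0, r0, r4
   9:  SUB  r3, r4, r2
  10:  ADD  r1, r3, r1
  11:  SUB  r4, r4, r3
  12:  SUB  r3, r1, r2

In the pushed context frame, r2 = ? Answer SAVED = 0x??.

after  0: r0=0x3b r1=0x08 r2=0xc2 r3=0xbd r4=0x61  N=0 Z=0
after  1: r0=0x3b r1=0x79 r2=0xc2 r3=0xbd r4=0x61  N=0 Z=0
after  2: r0=0x3b r1=0x79 r2=0xc2 r3=0xa3 r4=0x61  N=1 Z=0
after  3: r0=0x3b r1=0x79 r2=0x7b r3=0xa3 r4=0x61  N=0 Z=0
after  4: r0=0x3b r1=0x79 r2=0x7b r3=0x18 r4=0x61  N=0 Z=0
-- IRQ taken; context saved, return-PC = 5 --

SAVED = 0x7b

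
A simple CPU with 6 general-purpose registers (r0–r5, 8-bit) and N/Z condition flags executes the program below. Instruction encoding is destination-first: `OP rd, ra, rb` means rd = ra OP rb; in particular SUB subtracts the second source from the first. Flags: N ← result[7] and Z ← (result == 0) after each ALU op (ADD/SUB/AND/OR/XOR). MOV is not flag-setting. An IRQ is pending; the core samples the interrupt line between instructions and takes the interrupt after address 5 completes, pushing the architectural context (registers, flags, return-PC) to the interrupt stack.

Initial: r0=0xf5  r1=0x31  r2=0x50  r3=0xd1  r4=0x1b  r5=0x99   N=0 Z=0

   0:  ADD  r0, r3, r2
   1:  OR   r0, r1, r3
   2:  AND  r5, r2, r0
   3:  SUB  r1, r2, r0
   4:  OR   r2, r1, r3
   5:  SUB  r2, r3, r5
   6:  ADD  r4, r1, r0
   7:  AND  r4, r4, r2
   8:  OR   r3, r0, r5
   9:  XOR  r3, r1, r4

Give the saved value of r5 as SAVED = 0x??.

after  0: r0=0x21 r1=0x31 r2=0x50 r3=0xd1 r4=0x1b r5=0x99  N=0 Z=0
after  1: r0=0xf1 r1=0x31 r2=0x50 r3=0xd1 r4=0x1b r5=0x99  N=1 Z=0
after  2: r0=0xf1 r1=0x31 r2=0x50 r3=0xd1 r4=0x1b r5=0x50  N=0 Z=0
after  3: r0=0xf1 r1=0x5f r2=0x50 r3=0xd1 r4=0x1b r5=0x50  N=0 Z=0
after  4: r0=0xf1 r1=0x5f r2=0xdf r3=0xd1 r4=0x1b r5=0x50  N=1 Z=0
after  5: r0=0xf1 r1=0x5f r2=0x81 r3=0xd1 r4=0x1b r5=0x50  N=1 Z=0
-- IRQ taken; context saved, return-PC = 6 --

SAVED = 0x50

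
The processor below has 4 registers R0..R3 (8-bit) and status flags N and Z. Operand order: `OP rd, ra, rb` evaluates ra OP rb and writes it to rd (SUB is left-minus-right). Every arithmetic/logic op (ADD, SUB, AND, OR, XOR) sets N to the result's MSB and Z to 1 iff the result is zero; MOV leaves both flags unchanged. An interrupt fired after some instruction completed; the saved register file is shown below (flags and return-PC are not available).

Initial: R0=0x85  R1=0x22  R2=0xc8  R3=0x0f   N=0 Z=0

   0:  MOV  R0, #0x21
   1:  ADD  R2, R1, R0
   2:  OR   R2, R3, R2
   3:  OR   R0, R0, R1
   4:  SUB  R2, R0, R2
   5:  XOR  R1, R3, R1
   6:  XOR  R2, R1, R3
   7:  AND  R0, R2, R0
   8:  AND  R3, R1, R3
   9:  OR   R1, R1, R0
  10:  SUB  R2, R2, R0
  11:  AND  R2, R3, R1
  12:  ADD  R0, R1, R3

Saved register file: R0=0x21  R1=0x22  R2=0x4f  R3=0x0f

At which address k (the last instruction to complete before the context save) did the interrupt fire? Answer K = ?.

after  0: R0=0x21 R1=0x22 R2=0xc8 R3=0x0f  N=0 Z=0
after  1: R0=0x21 R1=0x22 R2=0x43 R3=0x0f  N=0 Z=0
after  2: R0=0x21 R1=0x22 R2=0x4f R3=0x0f  N=0 Z=0
-- IRQ taken; context saved, return-PC = 3 --

K = 2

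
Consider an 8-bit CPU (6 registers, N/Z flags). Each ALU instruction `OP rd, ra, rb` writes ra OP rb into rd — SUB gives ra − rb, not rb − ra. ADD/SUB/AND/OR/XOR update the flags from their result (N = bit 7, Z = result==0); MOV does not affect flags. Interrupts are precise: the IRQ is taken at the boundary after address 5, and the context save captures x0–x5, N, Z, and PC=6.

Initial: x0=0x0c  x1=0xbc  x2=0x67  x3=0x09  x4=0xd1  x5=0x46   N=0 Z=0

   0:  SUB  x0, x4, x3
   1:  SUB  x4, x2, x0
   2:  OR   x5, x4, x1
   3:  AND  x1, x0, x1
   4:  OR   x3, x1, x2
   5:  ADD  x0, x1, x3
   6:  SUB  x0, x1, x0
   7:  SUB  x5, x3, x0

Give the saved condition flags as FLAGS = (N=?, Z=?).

after  0: x0=0xc8 x1=0xbc x2=0x67 x3=0x09 x4=0xd1 x5=0x46  N=1 Z=0
after  1: x0=0xc8 x1=0xbc x2=0x67 x3=0x09 x4=0x9f x5=0x46  N=1 Z=0
after  2: x0=0xc8 x1=0xbc x2=0x67 x3=0x09 x4=0x9f x5=0xbf  N=1 Z=0
after  3: x0=0xc8 x1=0x88 x2=0x67 x3=0x09 x4=0x9f x5=0xbf  N=1 Z=0
after  4: x0=0xc8 x1=0x88 x2=0x67 x3=0xef x4=0x9f x5=0xbf  N=1 Z=0
after  5: x0=0x77 x1=0x88 x2=0x67 x3=0xef x4=0x9f x5=0xbf  N=0 Z=0
-- IRQ taken; context saved, return-PC = 6 --

FLAGS = (N=0, Z=0)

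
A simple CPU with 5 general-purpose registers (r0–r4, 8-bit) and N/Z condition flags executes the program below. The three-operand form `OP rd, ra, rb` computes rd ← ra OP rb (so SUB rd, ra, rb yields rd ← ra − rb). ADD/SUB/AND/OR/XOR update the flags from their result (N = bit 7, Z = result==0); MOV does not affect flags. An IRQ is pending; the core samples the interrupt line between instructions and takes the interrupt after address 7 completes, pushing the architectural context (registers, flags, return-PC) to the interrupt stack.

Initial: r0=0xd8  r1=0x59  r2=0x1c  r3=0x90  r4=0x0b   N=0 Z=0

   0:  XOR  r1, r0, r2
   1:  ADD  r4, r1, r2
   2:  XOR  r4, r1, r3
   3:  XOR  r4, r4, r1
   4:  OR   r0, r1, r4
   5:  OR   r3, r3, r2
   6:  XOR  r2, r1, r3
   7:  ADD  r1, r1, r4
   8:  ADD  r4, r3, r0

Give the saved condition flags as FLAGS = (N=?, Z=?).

FLAGS = (N=0, Z=0)

after  0: r0=0xd8 r1=0xc4 r2=0x1c r3=0x90 r4=0x0b  N=1 Z=0
after  1: r0=0xd8 r1=0xc4 r2=0x1c r3=0x90 r4=0xe0  N=1 Z=0
after  2: r0=0xd8 r1=0xc4 r2=0x1c r3=0x90 r4=0x54  N=0 Z=0
after  3: r0=0xd8 r1=0xc4 r2=0x1c r3=0x90 r4=0x90  N=1 Z=0
after  4: r0=0xd4 r1=0xc4 r2=0x1c r3=0x90 r4=0x90  N=1 Z=0
after  5: r0=0xd4 r1=0xc4 r2=0x1c r3=0x9c r4=0x90  N=1 Z=0
after  6: r0=0xd4 r1=0xc4 r2=0x58 r3=0x9c r4=0x90  N=0 Z=0
after  7: r0=0xd4 r1=0x54 r2=0x58 r3=0x9c r4=0x90  N=0 Z=0
-- IRQ taken; context saved, return-PC = 8 --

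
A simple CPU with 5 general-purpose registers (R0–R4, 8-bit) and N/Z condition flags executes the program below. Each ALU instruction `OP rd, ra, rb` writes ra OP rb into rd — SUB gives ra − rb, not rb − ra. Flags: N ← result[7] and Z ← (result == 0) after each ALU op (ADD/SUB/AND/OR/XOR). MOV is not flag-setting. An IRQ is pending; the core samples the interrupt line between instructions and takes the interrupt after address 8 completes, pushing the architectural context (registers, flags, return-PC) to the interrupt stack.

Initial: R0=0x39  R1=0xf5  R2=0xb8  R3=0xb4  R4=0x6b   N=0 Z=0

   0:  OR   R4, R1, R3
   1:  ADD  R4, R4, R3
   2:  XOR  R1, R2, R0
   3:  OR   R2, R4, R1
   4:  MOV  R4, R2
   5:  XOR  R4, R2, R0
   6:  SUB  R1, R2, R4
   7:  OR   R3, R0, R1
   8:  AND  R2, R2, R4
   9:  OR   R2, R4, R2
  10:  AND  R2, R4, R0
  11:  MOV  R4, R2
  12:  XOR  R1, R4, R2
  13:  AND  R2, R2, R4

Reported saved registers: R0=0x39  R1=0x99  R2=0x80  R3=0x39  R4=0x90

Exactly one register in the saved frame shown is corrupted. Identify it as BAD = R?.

BAD = R1

after  0: R0=0x39 R1=0xf5 R2=0xb8 R3=0xb4 R4=0xf5  N=1 Z=0
after  1: R0=0x39 R1=0xf5 R2=0xb8 R3=0xb4 R4=0xa9  N=1 Z=0
after  2: R0=0x39 R1=0x81 R2=0xb8 R3=0xb4 R4=0xa9  N=1 Z=0
after  3: R0=0x39 R1=0x81 R2=0xa9 R3=0xb4 R4=0xa9  N=1 Z=0
after  4: R0=0x39 R1=0x81 R2=0xa9 R3=0xb4 R4=0xa9  N=1 Z=0
after  5: R0=0x39 R1=0x81 R2=0xa9 R3=0xb4 R4=0x90  N=1 Z=0
after  6: R0=0x39 R1=0x19 R2=0xa9 R3=0xb4 R4=0x90  N=0 Z=0
after  7: R0=0x39 R1=0x19 R2=0xa9 R3=0x39 R4=0x90  N=0 Z=0
after  8: R0=0x39 R1=0x19 R2=0x80 R3=0x39 R4=0x90  N=1 Z=0
-- IRQ taken; context saved, return-PC = 9 --
mismatch: R1: reported 0x99 vs actual 0x19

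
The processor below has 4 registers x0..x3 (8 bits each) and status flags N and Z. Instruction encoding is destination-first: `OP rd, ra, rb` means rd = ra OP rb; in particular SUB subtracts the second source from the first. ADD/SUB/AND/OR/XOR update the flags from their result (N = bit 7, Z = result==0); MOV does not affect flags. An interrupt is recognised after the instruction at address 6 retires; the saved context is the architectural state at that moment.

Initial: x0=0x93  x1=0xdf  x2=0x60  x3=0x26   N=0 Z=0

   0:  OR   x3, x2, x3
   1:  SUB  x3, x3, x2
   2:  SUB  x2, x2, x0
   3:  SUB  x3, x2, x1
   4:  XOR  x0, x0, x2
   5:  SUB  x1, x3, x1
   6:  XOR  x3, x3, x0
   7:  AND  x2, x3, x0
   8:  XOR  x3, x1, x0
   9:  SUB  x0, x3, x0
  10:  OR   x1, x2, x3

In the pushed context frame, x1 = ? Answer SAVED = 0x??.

after  0: x0=0x93 x1=0xdf x2=0x60 x3=0x66  N=0 Z=0
after  1: x0=0x93 x1=0xdf x2=0x60 x3=0x06  N=0 Z=0
after  2: x0=0x93 x1=0xdf x2=0xcd x3=0x06  N=1 Z=0
after  3: x0=0x93 x1=0xdf x2=0xcd x3=0xee  N=1 Z=0
after  4: x0=0x5e x1=0xdf x2=0xcd x3=0xee  N=0 Z=0
after  5: x0=0x5e x1=0x0f x2=0xcd x3=0xee  N=0 Z=0
after  6: x0=0x5e x1=0x0f x2=0xcd x3=0xb0  N=1 Z=0
-- IRQ taken; context saved, return-PC = 7 --

SAVED = 0x0f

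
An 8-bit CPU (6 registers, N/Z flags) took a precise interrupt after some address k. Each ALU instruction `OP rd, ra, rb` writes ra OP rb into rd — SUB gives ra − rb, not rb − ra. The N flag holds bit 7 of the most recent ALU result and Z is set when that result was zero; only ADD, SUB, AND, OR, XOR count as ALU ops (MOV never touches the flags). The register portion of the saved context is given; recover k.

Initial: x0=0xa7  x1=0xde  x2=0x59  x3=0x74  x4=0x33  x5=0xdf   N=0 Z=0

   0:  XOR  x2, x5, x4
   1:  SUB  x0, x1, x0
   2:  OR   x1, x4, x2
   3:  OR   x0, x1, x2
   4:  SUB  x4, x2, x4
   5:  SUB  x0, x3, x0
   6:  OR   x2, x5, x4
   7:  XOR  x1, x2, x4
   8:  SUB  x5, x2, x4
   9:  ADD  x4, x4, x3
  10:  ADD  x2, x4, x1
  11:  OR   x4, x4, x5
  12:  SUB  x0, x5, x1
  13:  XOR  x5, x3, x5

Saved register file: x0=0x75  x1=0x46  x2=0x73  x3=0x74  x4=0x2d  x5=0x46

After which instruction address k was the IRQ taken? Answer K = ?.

after  0: x0=0xa7 x1=0xde x2=0xec x3=0x74 x4=0x33 x5=0xdf  N=1 Z=0
after  1: x0=0x37 x1=0xde x2=0xec x3=0x74 x4=0x33 x5=0xdf  N=0 Z=0
after  2: x0=0x37 x1=0xff x2=0xec x3=0x74 x4=0x33 x5=0xdf  N=1 Z=0
after  3: x0=0xff x1=0xff x2=0xec x3=0x74 x4=0x33 x5=0xdf  N=1 Z=0
after  4: x0=0xff x1=0xff x2=0xec x3=0x74 x4=0xb9 x5=0xdf  N=1 Z=0
after  5: x0=0x75 x1=0xff x2=0xec x3=0x74 x4=0xb9 x5=0xdf  N=0 Z=0
after  6: x0=0x75 x1=0xff x2=0xff x3=0x74 x4=0xb9 x5=0xdf  N=1 Z=0
after  7: x0=0x75 x1=0x46 x2=0xff x3=0x74 x4=0xb9 x5=0xdf  N=0 Z=0
after  8: x0=0x75 x1=0x46 x2=0xff x3=0x74 x4=0xb9 x5=0x46  N=0 Z=0
after  9: x0=0x75 x1=0x46 x2=0xff x3=0x74 x4=0x2d x5=0x46  N=0 Z=0
after 10: x0=0x75 x1=0x46 x2=0x73 x3=0x74 x4=0x2d x5=0x46  N=0 Z=0
-- IRQ taken; context saved, return-PC = 11 --

K = 10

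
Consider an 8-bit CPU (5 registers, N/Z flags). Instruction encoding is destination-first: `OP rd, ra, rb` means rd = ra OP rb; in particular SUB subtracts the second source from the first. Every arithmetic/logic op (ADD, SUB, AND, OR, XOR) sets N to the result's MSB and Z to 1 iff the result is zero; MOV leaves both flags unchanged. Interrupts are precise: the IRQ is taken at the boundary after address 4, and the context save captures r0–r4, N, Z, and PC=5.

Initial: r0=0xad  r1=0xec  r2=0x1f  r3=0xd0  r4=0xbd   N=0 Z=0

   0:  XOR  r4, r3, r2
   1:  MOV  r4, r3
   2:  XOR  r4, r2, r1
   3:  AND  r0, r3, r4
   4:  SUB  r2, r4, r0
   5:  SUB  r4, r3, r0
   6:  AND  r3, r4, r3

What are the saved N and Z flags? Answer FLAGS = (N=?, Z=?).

after  0: r0=0xad r1=0xec r2=0x1f r3=0xd0 r4=0xcf  N=1 Z=0
after  1: r0=0xad r1=0xec r2=0x1f r3=0xd0 r4=0xd0  N=1 Z=0
after  2: r0=0xad r1=0xec r2=0x1f r3=0xd0 r4=0xf3  N=1 Z=0
after  3: r0=0xd0 r1=0xec r2=0x1f r3=0xd0 r4=0xf3  N=1 Z=0
after  4: r0=0xd0 r1=0xec r2=0x23 r3=0xd0 r4=0xf3  N=0 Z=0
-- IRQ taken; context saved, return-PC = 5 --

FLAGS = (N=0, Z=0)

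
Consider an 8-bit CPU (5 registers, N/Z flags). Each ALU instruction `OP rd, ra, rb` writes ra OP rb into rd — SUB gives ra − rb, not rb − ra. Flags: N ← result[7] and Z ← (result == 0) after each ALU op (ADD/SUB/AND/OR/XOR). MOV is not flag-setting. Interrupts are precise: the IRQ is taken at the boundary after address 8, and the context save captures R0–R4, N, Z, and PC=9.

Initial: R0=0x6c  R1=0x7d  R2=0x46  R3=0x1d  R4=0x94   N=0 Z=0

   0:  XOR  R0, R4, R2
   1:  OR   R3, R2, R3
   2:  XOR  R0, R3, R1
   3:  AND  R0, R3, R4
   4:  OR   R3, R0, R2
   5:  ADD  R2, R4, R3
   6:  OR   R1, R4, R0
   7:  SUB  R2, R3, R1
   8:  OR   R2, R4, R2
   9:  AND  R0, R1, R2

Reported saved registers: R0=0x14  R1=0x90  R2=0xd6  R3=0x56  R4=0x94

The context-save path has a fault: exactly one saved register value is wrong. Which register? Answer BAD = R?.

BAD = R1

after  0: R0=0xd2 R1=0x7d R2=0x46 R3=0x1d R4=0x94  N=1 Z=0
after  1: R0=0xd2 R1=0x7d R2=0x46 R3=0x5f R4=0x94  N=0 Z=0
after  2: R0=0x22 R1=0x7d R2=0x46 R3=0x5f R4=0x94  N=0 Z=0
after  3: R0=0x14 R1=0x7d R2=0x46 R3=0x5f R4=0x94  N=0 Z=0
after  4: R0=0x14 R1=0x7d R2=0x46 R3=0x56 R4=0x94  N=0 Z=0
after  5: R0=0x14 R1=0x7d R2=0xea R3=0x56 R4=0x94  N=1 Z=0
after  6: R0=0x14 R1=0x94 R2=0xea R3=0x56 R4=0x94  N=1 Z=0
after  7: R0=0x14 R1=0x94 R2=0xc2 R3=0x56 R4=0x94  N=1 Z=0
after  8: R0=0x14 R1=0x94 R2=0xd6 R3=0x56 R4=0x94  N=1 Z=0
-- IRQ taken; context saved, return-PC = 9 --
mismatch: R1: reported 0x90 vs actual 0x94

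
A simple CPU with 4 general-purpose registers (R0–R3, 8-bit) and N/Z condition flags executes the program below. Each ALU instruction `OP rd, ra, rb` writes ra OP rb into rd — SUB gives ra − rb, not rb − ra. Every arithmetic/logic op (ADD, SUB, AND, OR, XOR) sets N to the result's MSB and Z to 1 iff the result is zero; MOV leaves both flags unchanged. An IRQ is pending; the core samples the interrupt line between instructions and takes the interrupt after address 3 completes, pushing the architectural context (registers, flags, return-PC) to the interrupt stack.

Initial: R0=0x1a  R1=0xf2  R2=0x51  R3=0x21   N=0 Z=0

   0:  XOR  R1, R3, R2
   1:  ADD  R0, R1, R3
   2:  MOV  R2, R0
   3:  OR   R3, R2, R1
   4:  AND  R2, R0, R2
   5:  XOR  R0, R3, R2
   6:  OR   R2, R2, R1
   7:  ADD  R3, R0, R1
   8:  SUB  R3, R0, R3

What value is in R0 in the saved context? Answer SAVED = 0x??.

after  0: R0=0x1a R1=0x70 R2=0x51 R3=0x21  N=0 Z=0
after  1: R0=0x91 R1=0x70 R2=0x51 R3=0x21  N=1 Z=0
after  2: R0=0x91 R1=0x70 R2=0x91 R3=0x21  N=1 Z=0
after  3: R0=0x91 R1=0x70 R2=0x91 R3=0xf1  N=1 Z=0
-- IRQ taken; context saved, return-PC = 4 --

SAVED = 0x91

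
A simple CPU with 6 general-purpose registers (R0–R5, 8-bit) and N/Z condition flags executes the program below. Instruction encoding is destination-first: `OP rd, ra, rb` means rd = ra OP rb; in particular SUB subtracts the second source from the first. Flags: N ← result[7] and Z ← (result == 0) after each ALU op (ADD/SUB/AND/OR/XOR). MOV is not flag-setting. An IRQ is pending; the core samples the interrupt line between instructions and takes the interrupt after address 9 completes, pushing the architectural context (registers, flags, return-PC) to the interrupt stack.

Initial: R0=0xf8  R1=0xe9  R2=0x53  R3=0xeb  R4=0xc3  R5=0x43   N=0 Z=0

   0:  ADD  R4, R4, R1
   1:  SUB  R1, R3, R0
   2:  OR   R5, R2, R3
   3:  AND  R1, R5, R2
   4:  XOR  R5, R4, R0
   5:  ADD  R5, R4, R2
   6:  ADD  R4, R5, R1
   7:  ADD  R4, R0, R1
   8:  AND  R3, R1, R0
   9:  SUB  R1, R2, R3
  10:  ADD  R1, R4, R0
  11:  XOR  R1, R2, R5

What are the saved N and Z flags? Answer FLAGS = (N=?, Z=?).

after  0: R0=0xf8 R1=0xe9 R2=0x53 R3=0xeb R4=0xac R5=0x43  N=1 Z=0
after  1: R0=0xf8 R1=0xf3 R2=0x53 R3=0xeb R4=0xac R5=0x43  N=1 Z=0
after  2: R0=0xf8 R1=0xf3 R2=0x53 R3=0xeb R4=0xac R5=0xfb  N=1 Z=0
after  3: R0=0xf8 R1=0x53 R2=0x53 R3=0xeb R4=0xac R5=0xfb  N=0 Z=0
after  4: R0=0xf8 R1=0x53 R2=0x53 R3=0xeb R4=0xac R5=0x54  N=0 Z=0
after  5: R0=0xf8 R1=0x53 R2=0x53 R3=0xeb R4=0xac R5=0xff  N=1 Z=0
after  6: R0=0xf8 R1=0x53 R2=0x53 R3=0xeb R4=0x52 R5=0xff  N=0 Z=0
after  7: R0=0xf8 R1=0x53 R2=0x53 R3=0xeb R4=0x4b R5=0xff  N=0 Z=0
after  8: R0=0xf8 R1=0x53 R2=0x53 R3=0x50 R4=0x4b R5=0xff  N=0 Z=0
after  9: R0=0xf8 R1=0x03 R2=0x53 R3=0x50 R4=0x4b R5=0xff  N=0 Z=0
-- IRQ taken; context saved, return-PC = 10 --

FLAGS = (N=0, Z=0)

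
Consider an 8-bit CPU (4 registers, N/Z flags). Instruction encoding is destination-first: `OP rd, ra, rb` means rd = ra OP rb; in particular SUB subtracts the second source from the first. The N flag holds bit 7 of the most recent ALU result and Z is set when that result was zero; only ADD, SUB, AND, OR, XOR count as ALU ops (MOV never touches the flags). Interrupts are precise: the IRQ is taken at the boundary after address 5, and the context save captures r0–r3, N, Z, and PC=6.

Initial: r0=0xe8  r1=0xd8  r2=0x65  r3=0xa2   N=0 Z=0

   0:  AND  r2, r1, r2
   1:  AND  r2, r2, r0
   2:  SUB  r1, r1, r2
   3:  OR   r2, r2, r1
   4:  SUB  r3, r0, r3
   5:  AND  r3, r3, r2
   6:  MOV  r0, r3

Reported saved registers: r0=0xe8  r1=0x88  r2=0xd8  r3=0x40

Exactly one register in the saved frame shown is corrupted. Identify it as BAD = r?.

after  0: r0=0xe8 r1=0xd8 r2=0x40 r3=0xa2  N=0 Z=0
after  1: r0=0xe8 r1=0xd8 r2=0x40 r3=0xa2  N=0 Z=0
after  2: r0=0xe8 r1=0x98 r2=0x40 r3=0xa2  N=1 Z=0
after  3: r0=0xe8 r1=0x98 r2=0xd8 r3=0xa2  N=1 Z=0
after  4: r0=0xe8 r1=0x98 r2=0xd8 r3=0x46  N=0 Z=0
after  5: r0=0xe8 r1=0x98 r2=0xd8 r3=0x40  N=0 Z=0
-- IRQ taken; context saved, return-PC = 6 --
mismatch: r1: reported 0x88 vs actual 0x98

BAD = r1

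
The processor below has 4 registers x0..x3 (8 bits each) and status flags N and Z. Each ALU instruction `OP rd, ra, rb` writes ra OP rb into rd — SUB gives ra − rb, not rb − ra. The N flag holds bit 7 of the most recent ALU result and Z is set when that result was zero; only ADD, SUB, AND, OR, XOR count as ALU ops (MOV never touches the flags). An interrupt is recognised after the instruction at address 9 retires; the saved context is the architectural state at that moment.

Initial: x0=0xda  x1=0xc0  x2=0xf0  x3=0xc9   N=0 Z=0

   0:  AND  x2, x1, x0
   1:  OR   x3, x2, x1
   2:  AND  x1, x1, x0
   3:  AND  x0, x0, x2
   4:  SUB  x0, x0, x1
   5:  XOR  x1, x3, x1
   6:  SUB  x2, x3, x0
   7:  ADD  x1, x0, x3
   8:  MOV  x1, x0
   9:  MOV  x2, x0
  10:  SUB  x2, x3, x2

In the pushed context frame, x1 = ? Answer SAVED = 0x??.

SAVED = 0x00

after  0: x0=0xda x1=0xc0 x2=0xc0 x3=0xc9  N=1 Z=0
after  1: x0=0xda x1=0xc0 x2=0xc0 x3=0xc0  N=1 Z=0
after  2: x0=0xda x1=0xc0 x2=0xc0 x3=0xc0  N=1 Z=0
after  3: x0=0xc0 x1=0xc0 x2=0xc0 x3=0xc0  N=1 Z=0
after  4: x0=0x00 x1=0xc0 x2=0xc0 x3=0xc0  N=0 Z=1
after  5: x0=0x00 x1=0x00 x2=0xc0 x3=0xc0  N=0 Z=1
after  6: x0=0x00 x1=0x00 x2=0xc0 x3=0xc0  N=1 Z=0
after  7: x0=0x00 x1=0xc0 x2=0xc0 x3=0xc0  N=1 Z=0
after  8: x0=0x00 x1=0x00 x2=0xc0 x3=0xc0  N=1 Z=0
after  9: x0=0x00 x1=0x00 x2=0x00 x3=0xc0  N=1 Z=0
-- IRQ taken; context saved, return-PC = 10 --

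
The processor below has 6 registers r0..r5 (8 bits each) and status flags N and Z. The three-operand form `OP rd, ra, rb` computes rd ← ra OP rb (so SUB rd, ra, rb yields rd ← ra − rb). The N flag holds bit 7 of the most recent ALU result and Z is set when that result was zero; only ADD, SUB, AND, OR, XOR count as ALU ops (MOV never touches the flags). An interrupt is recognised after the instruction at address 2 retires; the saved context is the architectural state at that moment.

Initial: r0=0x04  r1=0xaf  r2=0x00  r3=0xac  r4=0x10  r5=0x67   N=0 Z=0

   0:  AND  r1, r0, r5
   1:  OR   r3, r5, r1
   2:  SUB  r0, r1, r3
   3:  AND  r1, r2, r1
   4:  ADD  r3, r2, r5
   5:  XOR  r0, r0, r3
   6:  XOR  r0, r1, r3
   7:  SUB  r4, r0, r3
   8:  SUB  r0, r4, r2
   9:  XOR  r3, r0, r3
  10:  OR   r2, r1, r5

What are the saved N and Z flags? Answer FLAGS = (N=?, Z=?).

FLAGS = (N=1, Z=0)

after  0: r0=0x04 r1=0x04 r2=0x00 r3=0xac r4=0x10 r5=0x67  N=0 Z=0
after  1: r0=0x04 r1=0x04 r2=0x00 r3=0x67 r4=0x10 r5=0x67  N=0 Z=0
after  2: r0=0x9d r1=0x04 r2=0x00 r3=0x67 r4=0x10 r5=0x67  N=1 Z=0
-- IRQ taken; context saved, return-PC = 3 --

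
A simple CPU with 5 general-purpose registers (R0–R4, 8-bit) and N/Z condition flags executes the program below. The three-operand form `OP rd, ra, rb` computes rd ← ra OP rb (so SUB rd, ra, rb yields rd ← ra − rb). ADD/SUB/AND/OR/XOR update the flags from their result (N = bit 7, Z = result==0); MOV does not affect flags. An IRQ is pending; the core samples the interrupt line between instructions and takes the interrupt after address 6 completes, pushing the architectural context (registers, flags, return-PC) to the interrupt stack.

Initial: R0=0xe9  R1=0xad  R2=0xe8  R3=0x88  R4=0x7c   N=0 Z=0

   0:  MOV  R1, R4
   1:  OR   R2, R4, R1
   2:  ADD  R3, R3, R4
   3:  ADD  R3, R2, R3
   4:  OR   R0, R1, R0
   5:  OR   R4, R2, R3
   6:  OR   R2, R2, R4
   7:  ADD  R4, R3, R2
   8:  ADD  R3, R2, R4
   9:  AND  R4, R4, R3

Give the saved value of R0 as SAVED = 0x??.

SAVED = 0xfd

after  0: R0=0xe9 R1=0x7c R2=0xe8 R3=0x88 R4=0x7c  N=0 Z=0
after  1: R0=0xe9 R1=0x7c R2=0x7c R3=0x88 R4=0x7c  N=0 Z=0
after  2: R0=0xe9 R1=0x7c R2=0x7c R3=0x04 R4=0x7c  N=0 Z=0
after  3: R0=0xe9 R1=0x7c R2=0x7c R3=0x80 R4=0x7c  N=1 Z=0
after  4: R0=0xfd R1=0x7c R2=0x7c R3=0x80 R4=0x7c  N=1 Z=0
after  5: R0=0xfd R1=0x7c R2=0x7c R3=0x80 R4=0xfc  N=1 Z=0
after  6: R0=0xfd R1=0x7c R2=0xfc R3=0x80 R4=0xfc  N=1 Z=0
-- IRQ taken; context saved, return-PC = 7 --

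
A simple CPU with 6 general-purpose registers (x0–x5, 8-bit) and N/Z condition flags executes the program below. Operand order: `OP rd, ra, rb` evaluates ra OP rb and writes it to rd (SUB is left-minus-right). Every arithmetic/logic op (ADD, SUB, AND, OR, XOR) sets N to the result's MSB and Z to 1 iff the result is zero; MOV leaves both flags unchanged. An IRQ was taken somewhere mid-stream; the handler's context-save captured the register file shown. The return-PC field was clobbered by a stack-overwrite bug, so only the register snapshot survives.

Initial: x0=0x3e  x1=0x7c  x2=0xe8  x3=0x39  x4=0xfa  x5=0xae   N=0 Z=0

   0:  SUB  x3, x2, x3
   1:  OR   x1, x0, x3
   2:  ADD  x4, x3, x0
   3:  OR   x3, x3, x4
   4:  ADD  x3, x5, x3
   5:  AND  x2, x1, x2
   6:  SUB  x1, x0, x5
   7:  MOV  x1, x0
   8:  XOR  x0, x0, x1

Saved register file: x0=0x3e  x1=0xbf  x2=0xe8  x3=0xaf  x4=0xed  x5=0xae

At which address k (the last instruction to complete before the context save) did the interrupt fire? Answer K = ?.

K = 2

after  0: x0=0x3e x1=0x7c x2=0xe8 x3=0xaf x4=0xfa x5=0xae  N=1 Z=0
after  1: x0=0x3e x1=0xbf x2=0xe8 x3=0xaf x4=0xfa x5=0xae  N=1 Z=0
after  2: x0=0x3e x1=0xbf x2=0xe8 x3=0xaf x4=0xed x5=0xae  N=1 Z=0
-- IRQ taken; context saved, return-PC = 3 --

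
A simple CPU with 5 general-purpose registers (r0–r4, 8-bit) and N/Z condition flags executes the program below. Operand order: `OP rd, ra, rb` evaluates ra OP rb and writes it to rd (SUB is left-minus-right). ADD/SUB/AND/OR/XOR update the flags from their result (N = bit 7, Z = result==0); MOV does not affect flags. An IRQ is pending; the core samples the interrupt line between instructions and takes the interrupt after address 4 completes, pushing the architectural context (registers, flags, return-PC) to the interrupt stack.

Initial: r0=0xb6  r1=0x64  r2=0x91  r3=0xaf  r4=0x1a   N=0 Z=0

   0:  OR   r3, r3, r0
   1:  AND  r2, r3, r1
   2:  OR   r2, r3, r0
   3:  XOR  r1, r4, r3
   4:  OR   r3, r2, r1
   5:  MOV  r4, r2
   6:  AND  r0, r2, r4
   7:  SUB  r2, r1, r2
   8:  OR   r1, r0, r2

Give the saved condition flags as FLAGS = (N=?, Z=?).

after  0: r0=0xb6 r1=0x64 r2=0x91 r3=0xbf r4=0x1a  N=1 Z=0
after  1: r0=0xb6 r1=0x64 r2=0x24 r3=0xbf r4=0x1a  N=0 Z=0
after  2: r0=0xb6 r1=0x64 r2=0xbf r3=0xbf r4=0x1a  N=1 Z=0
after  3: r0=0xb6 r1=0xa5 r2=0xbf r3=0xbf r4=0x1a  N=1 Z=0
after  4: r0=0xb6 r1=0xa5 r2=0xbf r3=0xbf r4=0x1a  N=1 Z=0
-- IRQ taken; context saved, return-PC = 5 --

FLAGS = (N=1, Z=0)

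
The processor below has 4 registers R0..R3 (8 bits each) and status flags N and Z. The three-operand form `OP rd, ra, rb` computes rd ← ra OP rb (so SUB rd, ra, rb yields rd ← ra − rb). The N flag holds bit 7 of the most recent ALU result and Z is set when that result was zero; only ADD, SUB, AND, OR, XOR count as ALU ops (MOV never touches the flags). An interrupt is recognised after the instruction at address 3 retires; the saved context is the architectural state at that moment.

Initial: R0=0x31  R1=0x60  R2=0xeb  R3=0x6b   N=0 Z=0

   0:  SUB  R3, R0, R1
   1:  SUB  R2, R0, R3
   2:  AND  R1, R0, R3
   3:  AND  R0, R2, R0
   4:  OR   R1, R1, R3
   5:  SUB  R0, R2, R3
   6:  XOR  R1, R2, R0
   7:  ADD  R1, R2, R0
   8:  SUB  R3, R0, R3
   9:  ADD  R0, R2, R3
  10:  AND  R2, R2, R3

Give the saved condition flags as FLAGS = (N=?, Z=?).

after  0: R0=0x31 R1=0x60 R2=0xeb R3=0xd1  N=1 Z=0
after  1: R0=0x31 R1=0x60 R2=0x60 R3=0xd1  N=0 Z=0
after  2: R0=0x31 R1=0x11 R2=0x60 R3=0xd1  N=0 Z=0
after  3: R0=0x20 R1=0x11 R2=0x60 R3=0xd1  N=0 Z=0
-- IRQ taken; context saved, return-PC = 4 --

FLAGS = (N=0, Z=0)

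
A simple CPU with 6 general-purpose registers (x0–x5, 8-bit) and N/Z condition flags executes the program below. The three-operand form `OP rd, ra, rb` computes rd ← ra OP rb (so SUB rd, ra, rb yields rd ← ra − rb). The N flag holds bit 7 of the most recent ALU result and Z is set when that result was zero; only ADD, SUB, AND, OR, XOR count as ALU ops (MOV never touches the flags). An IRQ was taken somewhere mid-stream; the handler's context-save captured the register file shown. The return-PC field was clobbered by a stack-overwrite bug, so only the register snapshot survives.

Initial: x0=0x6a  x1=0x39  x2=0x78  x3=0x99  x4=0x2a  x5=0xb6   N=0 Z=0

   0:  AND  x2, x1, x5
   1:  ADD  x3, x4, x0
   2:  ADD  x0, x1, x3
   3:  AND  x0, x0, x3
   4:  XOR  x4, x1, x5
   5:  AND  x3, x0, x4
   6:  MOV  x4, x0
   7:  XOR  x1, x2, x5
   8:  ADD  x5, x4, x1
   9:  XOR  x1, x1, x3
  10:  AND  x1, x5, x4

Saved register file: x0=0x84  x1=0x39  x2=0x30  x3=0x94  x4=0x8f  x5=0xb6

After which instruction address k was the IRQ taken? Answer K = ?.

after  0: x0=0x6a x1=0x39 x2=0x30 x3=0x99 x4=0x2a x5=0xb6  N=0 Z=0
after  1: x0=0x6a x1=0x39 x2=0x30 x3=0x94 x4=0x2a x5=0xb6  N=1 Z=0
after  2: x0=0xcd x1=0x39 x2=0x30 x3=0x94 x4=0x2a x5=0xb6  N=1 Z=0
after  3: x0=0x84 x1=0x39 x2=0x30 x3=0x94 x4=0x2a x5=0xb6  N=1 Z=0
after  4: x0=0x84 x1=0x39 x2=0x30 x3=0x94 x4=0x8f x5=0xb6  N=1 Z=0
-- IRQ taken; context saved, return-PC = 5 --

K = 4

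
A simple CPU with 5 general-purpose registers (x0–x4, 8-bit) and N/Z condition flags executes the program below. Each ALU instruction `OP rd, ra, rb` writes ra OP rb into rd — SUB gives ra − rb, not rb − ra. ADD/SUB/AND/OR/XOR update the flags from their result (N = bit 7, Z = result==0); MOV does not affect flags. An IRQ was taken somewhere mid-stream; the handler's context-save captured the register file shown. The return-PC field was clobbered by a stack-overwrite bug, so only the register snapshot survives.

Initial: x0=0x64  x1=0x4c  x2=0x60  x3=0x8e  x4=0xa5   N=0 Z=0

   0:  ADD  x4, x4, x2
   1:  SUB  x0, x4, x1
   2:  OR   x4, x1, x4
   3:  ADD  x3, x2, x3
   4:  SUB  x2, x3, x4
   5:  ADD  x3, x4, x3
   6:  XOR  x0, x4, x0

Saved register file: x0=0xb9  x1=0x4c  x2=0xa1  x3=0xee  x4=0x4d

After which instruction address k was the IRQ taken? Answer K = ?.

K = 4

after  0: x0=0x64 x1=0x4c x2=0x60 x3=0x8e x4=0x05  N=0 Z=0
after  1: x0=0xb9 x1=0x4c x2=0x60 x3=0x8e x4=0x05  N=1 Z=0
after  2: x0=0xb9 x1=0x4c x2=0x60 x3=0x8e x4=0x4d  N=0 Z=0
after  3: x0=0xb9 x1=0x4c x2=0x60 x3=0xee x4=0x4d  N=1 Z=0
after  4: x0=0xb9 x1=0x4c x2=0xa1 x3=0xee x4=0x4d  N=1 Z=0
-- IRQ taken; context saved, return-PC = 5 --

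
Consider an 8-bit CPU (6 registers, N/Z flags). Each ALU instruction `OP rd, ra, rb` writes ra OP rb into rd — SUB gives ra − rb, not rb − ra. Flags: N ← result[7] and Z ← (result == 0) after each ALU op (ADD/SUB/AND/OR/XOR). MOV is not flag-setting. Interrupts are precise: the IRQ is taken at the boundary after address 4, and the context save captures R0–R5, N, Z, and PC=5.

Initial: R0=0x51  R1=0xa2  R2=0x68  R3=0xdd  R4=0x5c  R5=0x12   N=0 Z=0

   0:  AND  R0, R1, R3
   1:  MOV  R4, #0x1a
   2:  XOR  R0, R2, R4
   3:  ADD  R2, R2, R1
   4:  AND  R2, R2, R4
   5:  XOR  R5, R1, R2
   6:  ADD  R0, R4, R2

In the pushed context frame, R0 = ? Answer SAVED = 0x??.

after  0: R0=0x80 R1=0xa2 R2=0x68 R3=0xdd R4=0x5c R5=0x12  N=1 Z=0
after  1: R0=0x80 R1=0xa2 R2=0x68 R3=0xdd R4=0x1a R5=0x12  N=1 Z=0
after  2: R0=0x72 R1=0xa2 R2=0x68 R3=0xdd R4=0x1a R5=0x12  N=0 Z=0
after  3: R0=0x72 R1=0xa2 R2=0x0a R3=0xdd R4=0x1a R5=0x12  N=0 Z=0
after  4: R0=0x72 R1=0xa2 R2=0x0a R3=0xdd R4=0x1a R5=0x12  N=0 Z=0
-- IRQ taken; context saved, return-PC = 5 --

SAVED = 0x72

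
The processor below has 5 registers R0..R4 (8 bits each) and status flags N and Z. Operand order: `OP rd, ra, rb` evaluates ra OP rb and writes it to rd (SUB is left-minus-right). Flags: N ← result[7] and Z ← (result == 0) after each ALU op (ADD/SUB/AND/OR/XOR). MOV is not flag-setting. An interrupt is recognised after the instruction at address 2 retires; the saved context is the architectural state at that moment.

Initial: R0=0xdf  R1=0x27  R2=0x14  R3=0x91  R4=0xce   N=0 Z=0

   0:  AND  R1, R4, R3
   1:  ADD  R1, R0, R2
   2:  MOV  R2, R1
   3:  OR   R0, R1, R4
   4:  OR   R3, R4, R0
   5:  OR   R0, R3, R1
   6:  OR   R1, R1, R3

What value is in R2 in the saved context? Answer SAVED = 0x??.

after  0: R0=0xdf R1=0x80 R2=0x14 R3=0x91 R4=0xce  N=1 Z=0
after  1: R0=0xdf R1=0xf3 R2=0x14 R3=0x91 R4=0xce  N=1 Z=0
after  2: R0=0xdf R1=0xf3 R2=0xf3 R3=0x91 R4=0xce  N=1 Z=0
-- IRQ taken; context saved, return-PC = 3 --

SAVED = 0xf3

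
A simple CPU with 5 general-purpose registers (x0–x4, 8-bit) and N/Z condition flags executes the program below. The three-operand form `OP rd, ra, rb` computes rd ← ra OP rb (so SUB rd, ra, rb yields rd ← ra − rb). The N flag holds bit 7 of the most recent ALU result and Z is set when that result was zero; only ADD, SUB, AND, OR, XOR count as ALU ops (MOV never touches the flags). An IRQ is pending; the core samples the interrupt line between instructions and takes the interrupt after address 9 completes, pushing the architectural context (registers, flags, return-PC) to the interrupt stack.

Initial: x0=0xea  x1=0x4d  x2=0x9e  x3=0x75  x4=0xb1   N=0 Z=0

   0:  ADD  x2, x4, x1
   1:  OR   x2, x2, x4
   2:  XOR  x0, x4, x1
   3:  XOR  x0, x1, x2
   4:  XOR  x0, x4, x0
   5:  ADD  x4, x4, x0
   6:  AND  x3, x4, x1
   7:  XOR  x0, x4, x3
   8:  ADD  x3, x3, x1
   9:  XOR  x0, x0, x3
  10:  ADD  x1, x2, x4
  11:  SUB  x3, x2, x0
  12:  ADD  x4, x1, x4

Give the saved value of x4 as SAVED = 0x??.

SAVED = 0xb4

after  0: x0=0xea x1=0x4d x2=0xfe x3=0x75 x4=0xb1  N=1 Z=0
after  1: x0=0xea x1=0x4d x2=0xff x3=0x75 x4=0xb1  N=1 Z=0
after  2: x0=0xfc x1=0x4d x2=0xff x3=0x75 x4=0xb1  N=1 Z=0
after  3: x0=0xb2 x1=0x4d x2=0xff x3=0x75 x4=0xb1  N=1 Z=0
after  4: x0=0x03 x1=0x4d x2=0xff x3=0x75 x4=0xb1  N=0 Z=0
after  5: x0=0x03 x1=0x4d x2=0xff x3=0x75 x4=0xb4  N=1 Z=0
after  6: x0=0x03 x1=0x4d x2=0xff x3=0x04 x4=0xb4  N=0 Z=0
after  7: x0=0xb0 x1=0x4d x2=0xff x3=0x04 x4=0xb4  N=1 Z=0
after  8: x0=0xb0 x1=0x4d x2=0xff x3=0x51 x4=0xb4  N=0 Z=0
after  9: x0=0xe1 x1=0x4d x2=0xff x3=0x51 x4=0xb4  N=1 Z=0
-- IRQ taken; context saved, return-PC = 10 --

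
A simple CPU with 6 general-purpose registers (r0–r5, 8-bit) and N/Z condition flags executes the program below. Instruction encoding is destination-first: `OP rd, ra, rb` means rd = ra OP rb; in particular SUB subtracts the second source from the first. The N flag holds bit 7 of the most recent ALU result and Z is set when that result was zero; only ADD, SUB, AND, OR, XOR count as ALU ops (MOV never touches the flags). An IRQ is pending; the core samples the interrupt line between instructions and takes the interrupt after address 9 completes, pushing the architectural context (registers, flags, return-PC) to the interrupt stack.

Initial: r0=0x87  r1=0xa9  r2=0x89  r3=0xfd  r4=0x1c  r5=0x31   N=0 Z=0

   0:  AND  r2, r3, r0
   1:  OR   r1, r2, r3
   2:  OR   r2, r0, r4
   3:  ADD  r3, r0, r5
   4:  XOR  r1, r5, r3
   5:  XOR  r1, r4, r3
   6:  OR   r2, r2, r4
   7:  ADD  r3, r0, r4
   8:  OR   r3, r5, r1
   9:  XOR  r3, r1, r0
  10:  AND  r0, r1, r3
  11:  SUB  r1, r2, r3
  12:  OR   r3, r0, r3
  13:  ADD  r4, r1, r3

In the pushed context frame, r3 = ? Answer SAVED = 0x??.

SAVED = 0x23

after  0: r0=0x87 r1=0xa9 r2=0x85 r3=0xfd r4=0x1c r5=0x31  N=1 Z=0
after  1: r0=0x87 r1=0xfd r2=0x85 r3=0xfd r4=0x1c r5=0x31  N=1 Z=0
after  2: r0=0x87 r1=0xfd r2=0x9f r3=0xfd r4=0x1c r5=0x31  N=1 Z=0
after  3: r0=0x87 r1=0xfd r2=0x9f r3=0xb8 r4=0x1c r5=0x31  N=1 Z=0
after  4: r0=0x87 r1=0x89 r2=0x9f r3=0xb8 r4=0x1c r5=0x31  N=1 Z=0
after  5: r0=0x87 r1=0xa4 r2=0x9f r3=0xb8 r4=0x1c r5=0x31  N=1 Z=0
after  6: r0=0x87 r1=0xa4 r2=0x9f r3=0xb8 r4=0x1c r5=0x31  N=1 Z=0
after  7: r0=0x87 r1=0xa4 r2=0x9f r3=0xa3 r4=0x1c r5=0x31  N=1 Z=0
after  8: r0=0x87 r1=0xa4 r2=0x9f r3=0xb5 r4=0x1c r5=0x31  N=1 Z=0
after  9: r0=0x87 r1=0xa4 r2=0x9f r3=0x23 r4=0x1c r5=0x31  N=0 Z=0
-- IRQ taken; context saved, return-PC = 10 --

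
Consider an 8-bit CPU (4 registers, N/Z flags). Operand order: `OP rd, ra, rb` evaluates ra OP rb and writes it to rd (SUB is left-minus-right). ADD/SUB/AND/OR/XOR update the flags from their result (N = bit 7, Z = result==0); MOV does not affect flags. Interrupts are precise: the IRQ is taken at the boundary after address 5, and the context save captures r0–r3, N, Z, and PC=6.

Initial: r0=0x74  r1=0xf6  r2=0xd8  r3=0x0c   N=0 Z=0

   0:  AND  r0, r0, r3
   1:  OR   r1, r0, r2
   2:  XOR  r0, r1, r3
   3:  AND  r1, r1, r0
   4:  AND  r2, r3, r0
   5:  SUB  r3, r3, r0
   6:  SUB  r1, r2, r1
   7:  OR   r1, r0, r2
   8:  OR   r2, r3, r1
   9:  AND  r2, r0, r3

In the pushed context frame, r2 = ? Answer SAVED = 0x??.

SAVED = 0x00

after  0: r0=0x04 r1=0xf6 r2=0xd8 r3=0x0c  N=0 Z=0
after  1: r0=0x04 r1=0xdc r2=0xd8 r3=0x0c  N=1 Z=0
after  2: r0=0xd0 r1=0xdc r2=0xd8 r3=0x0c  N=1 Z=0
after  3: r0=0xd0 r1=0xd0 r2=0xd8 r3=0x0c  N=1 Z=0
after  4: r0=0xd0 r1=0xd0 r2=0x00 r3=0x0c  N=0 Z=1
after  5: r0=0xd0 r1=0xd0 r2=0x00 r3=0x3c  N=0 Z=0
-- IRQ taken; context saved, return-PC = 6 --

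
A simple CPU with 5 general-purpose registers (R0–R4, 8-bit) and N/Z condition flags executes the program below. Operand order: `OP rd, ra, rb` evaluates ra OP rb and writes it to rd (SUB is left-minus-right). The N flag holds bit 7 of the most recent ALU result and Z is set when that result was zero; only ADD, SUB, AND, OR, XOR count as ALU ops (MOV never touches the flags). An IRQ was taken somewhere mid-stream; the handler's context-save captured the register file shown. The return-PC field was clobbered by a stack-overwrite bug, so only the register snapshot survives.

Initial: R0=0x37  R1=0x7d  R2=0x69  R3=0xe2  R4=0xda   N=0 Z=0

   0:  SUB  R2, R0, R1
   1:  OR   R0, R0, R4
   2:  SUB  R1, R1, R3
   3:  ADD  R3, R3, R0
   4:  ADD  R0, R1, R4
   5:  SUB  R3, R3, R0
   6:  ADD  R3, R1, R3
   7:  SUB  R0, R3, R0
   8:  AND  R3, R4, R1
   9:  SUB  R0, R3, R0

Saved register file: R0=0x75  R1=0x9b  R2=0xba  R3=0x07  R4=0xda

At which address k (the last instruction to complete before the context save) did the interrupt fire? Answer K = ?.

after  0: R0=0x37 R1=0x7d R2=0xba R3=0xe2 R4=0xda  N=1 Z=0
after  1: R0=0xff R1=0x7d R2=0xba R3=0xe2 R4=0xda  N=1 Z=0
after  2: R0=0xff R1=0x9b R2=0xba R3=0xe2 R4=0xda  N=1 Z=0
after  3: R0=0xff R1=0x9b R2=0xba R3=0xe1 R4=0xda  N=1 Z=0
after  4: R0=0x75 R1=0x9b R2=0xba R3=0xe1 R4=0xda  N=0 Z=0
after  5: R0=0x75 R1=0x9b R2=0xba R3=0x6c R4=0xda  N=0 Z=0
after  6: R0=0x75 R1=0x9b R2=0xba R3=0x07 R4=0xda  N=0 Z=0
-- IRQ taken; context saved, return-PC = 7 --

K = 6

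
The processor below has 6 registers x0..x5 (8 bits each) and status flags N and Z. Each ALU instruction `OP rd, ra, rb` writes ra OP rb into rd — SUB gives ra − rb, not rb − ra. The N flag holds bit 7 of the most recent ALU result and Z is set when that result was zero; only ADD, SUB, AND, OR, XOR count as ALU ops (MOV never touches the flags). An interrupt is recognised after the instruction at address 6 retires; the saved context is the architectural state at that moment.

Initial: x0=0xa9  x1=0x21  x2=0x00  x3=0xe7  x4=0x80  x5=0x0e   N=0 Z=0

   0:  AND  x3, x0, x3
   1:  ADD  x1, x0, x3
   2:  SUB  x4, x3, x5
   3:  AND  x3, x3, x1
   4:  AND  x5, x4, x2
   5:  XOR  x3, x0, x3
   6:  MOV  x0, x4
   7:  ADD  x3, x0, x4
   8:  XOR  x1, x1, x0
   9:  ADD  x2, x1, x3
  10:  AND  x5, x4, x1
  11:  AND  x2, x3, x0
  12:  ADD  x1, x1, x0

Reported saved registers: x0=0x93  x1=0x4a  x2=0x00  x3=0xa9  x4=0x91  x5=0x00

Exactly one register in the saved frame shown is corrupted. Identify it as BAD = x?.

BAD = x4

after  0: x0=0xa9 x1=0x21 x2=0x00 x3=0xa1 x4=0x80 x5=0x0e  N=1 Z=0
after  1: x0=0xa9 x1=0x4a x2=0x00 x3=0xa1 x4=0x80 x5=0x0e  N=0 Z=0
after  2: x0=0xa9 x1=0x4a x2=0x00 x3=0xa1 x4=0x93 x5=0x0e  N=1 Z=0
after  3: x0=0xa9 x1=0x4a x2=0x00 x3=0x00 x4=0x93 x5=0x0e  N=0 Z=1
after  4: x0=0xa9 x1=0x4a x2=0x00 x3=0x00 x4=0x93 x5=0x00  N=0 Z=1
after  5: x0=0xa9 x1=0x4a x2=0x00 x3=0xa9 x4=0x93 x5=0x00  N=1 Z=0
after  6: x0=0x93 x1=0x4a x2=0x00 x3=0xa9 x4=0x93 x5=0x00  N=1 Z=0
-- IRQ taken; context saved, return-PC = 7 --
mismatch: x4: reported 0x91 vs actual 0x93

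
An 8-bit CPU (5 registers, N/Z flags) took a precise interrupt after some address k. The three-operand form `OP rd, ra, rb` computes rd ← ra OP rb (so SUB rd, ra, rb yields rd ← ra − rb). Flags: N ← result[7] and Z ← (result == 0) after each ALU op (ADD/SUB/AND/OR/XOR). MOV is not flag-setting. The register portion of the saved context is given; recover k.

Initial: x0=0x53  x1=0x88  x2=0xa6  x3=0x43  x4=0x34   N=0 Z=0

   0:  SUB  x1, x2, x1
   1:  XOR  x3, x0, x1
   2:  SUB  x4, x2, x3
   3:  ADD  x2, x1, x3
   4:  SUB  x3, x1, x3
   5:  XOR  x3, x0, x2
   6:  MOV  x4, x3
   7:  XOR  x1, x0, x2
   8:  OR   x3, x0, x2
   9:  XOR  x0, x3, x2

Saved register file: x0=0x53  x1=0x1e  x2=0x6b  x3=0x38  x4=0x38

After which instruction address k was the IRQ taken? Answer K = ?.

after  0: x0=0x53 x1=0x1e x2=0xa6 x3=0x43 x4=0x34  N=0 Z=0
after  1: x0=0x53 x1=0x1e x2=0xa6 x3=0x4d x4=0x34  N=0 Z=0
after  2: x0=0x53 x1=0x1e x2=0xa6 x3=0x4d x4=0x59  N=0 Z=0
after  3: x0=0x53 x1=0x1e x2=0x6b x3=0x4d x4=0x59  N=0 Z=0
after  4: x0=0x53 x1=0x1e x2=0x6b x3=0xd1 x4=0x59  N=1 Z=0
after  5: x0=0x53 x1=0x1e x2=0x6b x3=0x38 x4=0x59  N=0 Z=0
after  6: x0=0x53 x1=0x1e x2=0x6b x3=0x38 x4=0x38  N=0 Z=0
-- IRQ taken; context saved, return-PC = 7 --

K = 6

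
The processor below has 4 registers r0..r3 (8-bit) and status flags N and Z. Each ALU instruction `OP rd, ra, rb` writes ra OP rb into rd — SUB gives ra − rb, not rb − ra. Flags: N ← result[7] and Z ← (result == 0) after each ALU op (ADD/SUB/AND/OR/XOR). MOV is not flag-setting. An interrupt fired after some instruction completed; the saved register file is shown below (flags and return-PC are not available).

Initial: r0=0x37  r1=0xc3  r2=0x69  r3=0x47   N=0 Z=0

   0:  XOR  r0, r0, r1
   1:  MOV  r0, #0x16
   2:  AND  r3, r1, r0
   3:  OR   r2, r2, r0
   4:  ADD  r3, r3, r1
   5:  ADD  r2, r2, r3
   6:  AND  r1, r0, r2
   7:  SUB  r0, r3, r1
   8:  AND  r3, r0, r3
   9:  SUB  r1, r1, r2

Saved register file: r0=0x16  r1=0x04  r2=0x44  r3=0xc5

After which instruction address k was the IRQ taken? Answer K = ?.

K = 6

after  0: r0=0xf4 r1=0xc3 r2=0x69 r3=0x47  N=1 Z=0
after  1: r0=0x16 r1=0xc3 r2=0x69 r3=0x47  N=1 Z=0
after  2: r0=0x16 r1=0xc3 r2=0x69 r3=0x02  N=0 Z=0
after  3: r0=0x16 r1=0xc3 r2=0x7f r3=0x02  N=0 Z=0
after  4: r0=0x16 r1=0xc3 r2=0x7f r3=0xc5  N=1 Z=0
after  5: r0=0x16 r1=0xc3 r2=0x44 r3=0xc5  N=0 Z=0
after  6: r0=0x16 r1=0x04 r2=0x44 r3=0xc5  N=0 Z=0
-- IRQ taken; context saved, return-PC = 7 --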